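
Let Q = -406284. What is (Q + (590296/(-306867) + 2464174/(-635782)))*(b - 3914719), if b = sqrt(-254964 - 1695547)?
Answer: 155154698814552951129047/97550257497 - 39633674553538313*I*sqrt(1950511)/97550257497 ≈ 1.5905e+12 - 5.6743e+8*I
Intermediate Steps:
b = I*sqrt(1950511) (b = sqrt(-1950511) = I*sqrt(1950511) ≈ 1396.6*I)
(Q + (590296/(-306867) + 2464174/(-635782)))*(b - 3914719) = (-406284 + (590296/(-306867) + 2464174/(-635782)))*(I*sqrt(1950511) - 3914719) = (-406284 + (590296*(-1/306867) + 2464174*(-1/635782)))*(-3914719 + I*sqrt(1950511)) = (-406284 + (-590296/306867 - 1232087/317891))*(-3914719 + I*sqrt(1950511)) = (-406284 - 565736627165/97550257497)*(-3914719 + I*sqrt(1950511)) = -39633674553538313*(-3914719 + I*sqrt(1950511))/97550257497 = 155154698814552951129047/97550257497 - 39633674553538313*I*sqrt(1950511)/97550257497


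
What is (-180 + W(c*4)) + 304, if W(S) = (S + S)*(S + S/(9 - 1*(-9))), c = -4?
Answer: 5980/9 ≈ 664.44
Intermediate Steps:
W(S) = 19*S²/9 (W(S) = (2*S)*(S + S/(9 + 9)) = (2*S)*(S + S/18) = (2*S)*(19*S/18) = 19*S²/9)
(-180 + W(c*4)) + 304 = (-180 + 19*(-4*4)²/9) + 304 = (-180 + (19/9)*(-16)²) + 304 = (-180 + (19/9)*256) + 304 = (-180 + 4864/9) + 304 = 3244/9 + 304 = 5980/9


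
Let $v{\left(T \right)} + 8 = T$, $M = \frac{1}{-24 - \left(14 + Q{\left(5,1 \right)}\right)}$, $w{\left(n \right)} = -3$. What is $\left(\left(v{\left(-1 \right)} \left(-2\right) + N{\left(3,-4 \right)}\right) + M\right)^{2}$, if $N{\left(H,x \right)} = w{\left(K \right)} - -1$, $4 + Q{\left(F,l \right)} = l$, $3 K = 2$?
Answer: $\frac{312481}{1225} \approx 255.09$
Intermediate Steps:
$K = \frac{2}{3}$ ($K = \frac{1}{3} \cdot 2 = \frac{2}{3} \approx 0.66667$)
$Q{\left(F,l \right)} = -4 + l$
$N{\left(H,x \right)} = -2$ ($N{\left(H,x \right)} = -3 - -1 = -3 + 1 = -2$)
$M = - \frac{1}{35}$ ($M = \frac{1}{-24 - 11} = \frac{1}{-35} = - \frac{1}{35} \approx -0.028571$)
$v{\left(T \right)} = -8 + T$
$\left(\left(v{\left(-1 \right)} \left(-2\right) + N{\left(3,-4 \right)}\right) + M\right)^{2} = \left(\left(\left(-8 - 1\right) \left(-2\right) - 2\right) - \frac{1}{35}\right)^{2} = \left(\left(\left(-9\right) \left(-2\right) - 2\right) - \frac{1}{35}\right)^{2} = \left(\left(18 - 2\right) - \frac{1}{35}\right)^{2} = \left(16 - \frac{1}{35}\right)^{2} = \left(\frac{559}{35}\right)^{2} = \frac{312481}{1225}$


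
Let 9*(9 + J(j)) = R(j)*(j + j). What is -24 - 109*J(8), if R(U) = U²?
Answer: -103003/9 ≈ -11445.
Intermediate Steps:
J(j) = -9 + 2*j³/9 (J(j) = -9 + (j²*(j + j))/9 = -9 + (j²*(2*j))/9 = -9 + (2*j³)/9 = -9 + 2*j³/9)
-24 - 109*J(8) = -24 - 109*(-9 + (2/9)*8³) = -24 - 109*(-9 + (2/9)*512) = -24 - 109*(-9 + 1024/9) = -24 - 109*943/9 = -24 - 102787/9 = -103003/9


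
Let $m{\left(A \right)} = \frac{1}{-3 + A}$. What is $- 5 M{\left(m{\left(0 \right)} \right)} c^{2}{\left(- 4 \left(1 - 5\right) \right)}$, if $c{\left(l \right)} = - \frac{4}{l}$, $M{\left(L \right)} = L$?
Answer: $\frac{5}{48} \approx 0.10417$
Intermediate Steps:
$- 5 M{\left(m{\left(0 \right)} \right)} c^{2}{\left(- 4 \left(1 - 5\right) \right)} = - \frac{5}{-3 + 0} \left(- \frac{4}{\left(-4\right) \left(1 - 5\right)}\right)^{2} = - \frac{5}{-3} \left(- \frac{4}{\left(-4\right) \left(-4\right)}\right)^{2} = \left(-5\right) \left(- \frac{1}{3}\right) \left(- \frac{4}{16}\right)^{2} = \frac{5 \left(\left(-4\right) \frac{1}{16}\right)^{2}}{3} = \frac{5 \left(- \frac{1}{4}\right)^{2}}{3} = \frac{5}{3} \cdot \frac{1}{16} = \frac{5}{48}$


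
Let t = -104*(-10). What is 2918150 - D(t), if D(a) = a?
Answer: 2917110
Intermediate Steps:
t = 1040
2918150 - D(t) = 2918150 - 1*1040 = 2918150 - 1040 = 2917110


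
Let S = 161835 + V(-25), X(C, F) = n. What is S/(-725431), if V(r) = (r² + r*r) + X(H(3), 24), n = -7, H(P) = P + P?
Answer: -163078/725431 ≈ -0.22480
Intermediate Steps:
H(P) = 2*P
X(C, F) = -7
V(r) = -7 + 2*r² (V(r) = (r² + r*r) - 7 = (r² + r²) - 7 = 2*r² - 7 = -7 + 2*r²)
S = 163078 (S = 161835 + (-7 + 2*(-25)²) = 161835 + (-7 + 2*625) = 161835 + (-7 + 1250) = 161835 + 1243 = 163078)
S/(-725431) = 163078/(-725431) = 163078*(-1/725431) = -163078/725431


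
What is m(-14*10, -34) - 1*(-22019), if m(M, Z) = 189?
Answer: 22208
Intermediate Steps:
m(-14*10, -34) - 1*(-22019) = 189 - 1*(-22019) = 189 + 22019 = 22208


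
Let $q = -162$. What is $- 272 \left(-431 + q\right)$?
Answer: $161296$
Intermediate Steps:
$- 272 \left(-431 + q\right) = - 272 \left(-431 - 162\right) = \left(-272\right) \left(-593\right) = 161296$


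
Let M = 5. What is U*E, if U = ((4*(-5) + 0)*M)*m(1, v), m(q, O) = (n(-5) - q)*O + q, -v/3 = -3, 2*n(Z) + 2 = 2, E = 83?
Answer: 66400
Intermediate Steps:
n(Z) = 0 (n(Z) = -1 + (½)*2 = -1 + 1 = 0)
v = 9 (v = -3*(-3) = 9)
m(q, O) = q - O*q (m(q, O) = (0 - q)*O + q = (-q)*O + q = -O*q + q = q - O*q)
U = 800 (U = ((4*(-5) + 0)*5)*(1*(1 - 1*9)) = ((-20 + 0)*5)*(1*(1 - 9)) = (-20*5)*(1*(-8)) = -100*(-8) = 800)
U*E = 800*83 = 66400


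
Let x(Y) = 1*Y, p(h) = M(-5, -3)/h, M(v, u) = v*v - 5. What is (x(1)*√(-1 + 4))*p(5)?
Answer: 4*√3 ≈ 6.9282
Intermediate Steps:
M(v, u) = -5 + v² (M(v, u) = v² - 5 = -5 + v²)
p(h) = 20/h (p(h) = (-5 + (-5)²)/h = (-5 + 25)/h = 20/h)
x(Y) = Y
(x(1)*√(-1 + 4))*p(5) = (1*√(-1 + 4))*(20/5) = (1*√3)*(20*(⅕)) = √3*4 = 4*√3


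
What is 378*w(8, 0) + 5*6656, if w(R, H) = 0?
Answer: 33280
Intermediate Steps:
378*w(8, 0) + 5*6656 = 378*0 + 5*6656 = 0 + 33280 = 33280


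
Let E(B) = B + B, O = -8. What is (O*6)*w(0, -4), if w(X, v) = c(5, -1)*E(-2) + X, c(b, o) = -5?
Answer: -960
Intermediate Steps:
E(B) = 2*B
w(X, v) = 20 + X (w(X, v) = -10*(-2) + X = -5*(-4) + X = 20 + X)
(O*6)*w(0, -4) = (-8*6)*(20 + 0) = -48*20 = -960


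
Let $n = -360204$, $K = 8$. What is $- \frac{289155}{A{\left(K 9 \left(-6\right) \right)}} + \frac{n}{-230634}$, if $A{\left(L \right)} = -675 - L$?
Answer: $\frac{412200641}{345951} \approx 1191.5$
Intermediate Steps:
$- \frac{289155}{A{\left(K 9 \left(-6\right) \right)}} + \frac{n}{-230634} = - \frac{289155}{-675 - 8 \cdot 9 \left(-6\right)} - \frac{360204}{-230634} = - \frac{289155}{-675 - 72 \left(-6\right)} - - \frac{60034}{38439} = - \frac{289155}{-675 - -432} + \frac{60034}{38439} = - \frac{289155}{-675 + 432} + \frac{60034}{38439} = - \frac{289155}{-243} + \frac{60034}{38439} = \left(-289155\right) \left(- \frac{1}{243}\right) + \frac{60034}{38439} = \frac{96385}{81} + \frac{60034}{38439} = \frac{412200641}{345951}$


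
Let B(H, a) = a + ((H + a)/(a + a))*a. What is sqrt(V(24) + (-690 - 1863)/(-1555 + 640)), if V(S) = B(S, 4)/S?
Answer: sqrt(1317295)/610 ≈ 1.8815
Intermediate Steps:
B(H, a) = H/2 + 3*a/2 (B(H, a) = a + ((H + a)/((2*a)))*a = a + ((H + a)*(1/(2*a)))*a = a + ((H + a)/(2*a))*a = a + (H/2 + a/2) = H/2 + 3*a/2)
V(S) = (6 + S/2)/S (V(S) = (S/2 + (3/2)*4)/S = (S/2 + 6)/S = (6 + S/2)/S)
sqrt(V(24) + (-690 - 1863)/(-1555 + 640)) = sqrt((1/2)*(12 + 24)/24 + (-690 - 1863)/(-1555 + 640)) = sqrt((1/2)*(1/24)*36 - 2553/(-915)) = sqrt(3/4 - 2553*(-1/915)) = sqrt(3/4 + 851/305) = sqrt(4319/1220) = sqrt(1317295)/610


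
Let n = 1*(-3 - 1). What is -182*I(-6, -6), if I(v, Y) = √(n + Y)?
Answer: -182*I*√10 ≈ -575.53*I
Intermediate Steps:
n = -4 (n = 1*(-4) = -4)
I(v, Y) = √(-4 + Y)
-182*I(-6, -6) = -182*√(-4 - 6) = -182*I*√10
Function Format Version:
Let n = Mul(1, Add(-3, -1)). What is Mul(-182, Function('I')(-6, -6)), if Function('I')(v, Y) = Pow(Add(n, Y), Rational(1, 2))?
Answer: Mul(-182, I, Pow(10, Rational(1, 2))) ≈ Mul(-575.53, I)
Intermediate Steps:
n = -4 (n = Mul(1, -4) = -4)
Function('I')(v, Y) = Pow(Add(-4, Y), Rational(1, 2))
Mul(-182, Function('I')(-6, -6)) = Mul(-182, Pow(Add(-4, -6), Rational(1, 2))) = Mul(-182, Pow(-10, Rational(1, 2))) = Mul(-182, Mul(I, Pow(10, Rational(1, 2)))) = Mul(-182, I, Pow(10, Rational(1, 2)))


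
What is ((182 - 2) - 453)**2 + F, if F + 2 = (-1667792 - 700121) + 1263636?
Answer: -1029750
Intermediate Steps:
F = -1104279 (F = -2 + ((-1667792 - 700121) + 1263636) = -2 + (-2367913 + 1263636) = -2 - 1104277 = -1104279)
((182 - 2) - 453)**2 + F = ((182 - 2) - 453)**2 - 1104279 = (180 - 453)**2 - 1104279 = (-273)**2 - 1104279 = 74529 - 1104279 = -1029750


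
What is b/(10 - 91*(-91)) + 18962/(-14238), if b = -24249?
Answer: -251235602/59023629 ≈ -4.2565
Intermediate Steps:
b/(10 - 91*(-91)) + 18962/(-14238) = -24249/(10 - 91*(-91)) + 18962/(-14238) = -24249/(10 + 8281) + 18962*(-1/14238) = -24249/8291 - 9481/7119 = -251235602/59023629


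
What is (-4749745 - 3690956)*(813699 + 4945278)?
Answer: -48609802922877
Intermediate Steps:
(-4749745 - 3690956)*(813699 + 4945278) = -8440701*5758977 = -48609802922877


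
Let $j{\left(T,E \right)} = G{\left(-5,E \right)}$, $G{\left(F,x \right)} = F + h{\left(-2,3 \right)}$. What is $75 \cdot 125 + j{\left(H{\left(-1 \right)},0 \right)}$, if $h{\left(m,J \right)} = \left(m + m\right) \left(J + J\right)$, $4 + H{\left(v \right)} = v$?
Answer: $9346$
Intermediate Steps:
$H{\left(v \right)} = -4 + v$
$h{\left(m,J \right)} = 4 J m$ ($h{\left(m,J \right)} = 2 m 2 J = 4 J m$)
$G{\left(F,x \right)} = -24 + F$ ($G{\left(F,x \right)} = F + 4 \cdot 3 \left(-2\right) = F - 24 = -24 + F$)
$j{\left(T,E \right)} = -29$ ($j{\left(T,E \right)} = -24 - 5 = -29$)
$75 \cdot 125 + j{\left(H{\left(-1 \right)},0 \right)} = 75 \cdot 125 - 29 = 9375 - 29 = 9346$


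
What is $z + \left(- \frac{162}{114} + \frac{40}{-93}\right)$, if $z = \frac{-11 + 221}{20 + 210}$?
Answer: $- \frac{38126}{40641} \approx -0.93812$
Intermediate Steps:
$z = \frac{21}{23}$ ($z = \frac{210}{230} = 210 \cdot \frac{1}{230} = \frac{21}{23} \approx 0.91304$)
$z + \left(- \frac{162}{114} + \frac{40}{-93}\right) = \frac{21}{23} + \left(- \frac{162}{114} + \frac{40}{-93}\right) = \frac{21}{23} + \left(\left(-162\right) \frac{1}{114} + 40 \left(- \frac{1}{93}\right)\right) = \frac{21}{23} - \frac{3271}{1767} = - \frac{38126}{40641}$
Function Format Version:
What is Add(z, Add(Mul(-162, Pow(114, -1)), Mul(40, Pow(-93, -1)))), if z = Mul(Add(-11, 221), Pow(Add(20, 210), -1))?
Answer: Rational(-38126, 40641) ≈ -0.93812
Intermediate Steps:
z = Rational(21, 23) (z = Mul(210, Pow(230, -1)) = Mul(210, Rational(1, 230)) = Rational(21, 23) ≈ 0.91304)
Add(z, Add(Mul(-162, Pow(114, -1)), Mul(40, Pow(-93, -1)))) = Add(Rational(21, 23), Add(Mul(-162, Pow(114, -1)), Mul(40, Pow(-93, -1)))) = Add(Rational(21, 23), Add(Mul(-162, Rational(1, 114)), Mul(40, Rational(-1, 93)))) = Add(Rational(21, 23), Add(Rational(-27, 19), Rational(-40, 93))) = Add(Rational(21, 23), Rational(-3271, 1767)) = Rational(-38126, 40641)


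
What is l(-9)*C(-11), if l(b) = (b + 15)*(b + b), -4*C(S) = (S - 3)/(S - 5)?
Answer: 189/8 ≈ 23.625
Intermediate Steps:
C(S) = -(-3 + S)/(4*(-5 + S)) (C(S) = -(S - 3)/(4*(S - 5)) = -(-3 + S)/(4*(-5 + S)))
l(b) = 2*b*(15 + b) (l(b) = (15 + b)*(2*b) = 2*b*(15 + b))
l(-9)*C(-11) = (2*(-9)*(15 - 9))*((3 - 1*(-11))/(4*(-5 - 11))) = (2*(-9)*6)*((1/4)*(3 + 11)/(-16)) = -27*(-1)*14/16 = -108*(-7/32) = 189/8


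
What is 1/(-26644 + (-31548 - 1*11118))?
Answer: -1/69310 ≈ -1.4428e-5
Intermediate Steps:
1/(-26644 + (-31548 - 1*11118)) = 1/(-26644 + (-31548 - 11118)) = 1/(-26644 - 42666) = 1/(-69310) = -1/69310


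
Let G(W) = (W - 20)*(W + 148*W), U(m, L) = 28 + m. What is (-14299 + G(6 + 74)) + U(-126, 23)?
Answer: 700803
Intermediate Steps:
G(W) = 149*W*(-20 + W) (G(W) = (-20 + W)*(149*W) = 149*W*(-20 + W))
(-14299 + G(6 + 74)) + U(-126, 23) = (-14299 + 149*(6 + 74)*(-20 + (6 + 74))) + (28 - 126) = (-14299 + 149*80*(-20 + 80)) - 98 = (-14299 + 149*80*60) - 98 = (-14299 + 715200) - 98 = 700901 - 98 = 700803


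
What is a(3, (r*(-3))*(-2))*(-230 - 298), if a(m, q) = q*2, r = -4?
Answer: 25344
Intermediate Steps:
a(m, q) = 2*q
a(3, (r*(-3))*(-2))*(-230 - 298) = (2*(-4*(-3)*(-2)))*(-230 - 298) = (2*(12*(-2)))*(-528) = (2*(-24))*(-528) = -48*(-528) = 25344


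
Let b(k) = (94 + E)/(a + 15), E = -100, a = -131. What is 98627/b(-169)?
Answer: 5720366/3 ≈ 1.9068e+6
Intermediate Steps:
b(k) = 3/58 (b(k) = (94 - 100)/(-131 + 15) = -6/(-116) = -6*(-1/116) = 3/58)
98627/b(-169) = 98627/(3/58) = 98627*(58/3) = 5720366/3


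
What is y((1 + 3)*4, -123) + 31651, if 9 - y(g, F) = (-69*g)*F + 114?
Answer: -104246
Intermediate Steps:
y(g, F) = -105 + 69*F*g (y(g, F) = 9 - ((-69*g)*F + 114) = 9 - (-69*F*g + 114) = 9 - (114 - 69*F*g) = 9 + (-114 + 69*F*g) = -105 + 69*F*g)
y((1 + 3)*4, -123) + 31651 = (-105 + 69*(-123)*((1 + 3)*4)) + 31651 = (-105 + 69*(-123)*(4*4)) + 31651 = (-105 + 69*(-123)*16) + 31651 = (-105 - 135792) + 31651 = -135897 + 31651 = -104246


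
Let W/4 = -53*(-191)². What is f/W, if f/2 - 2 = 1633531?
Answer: -1633533/3866986 ≈ -0.42243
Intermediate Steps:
f = 3267066 (f = 4 + 2*1633531 = 4 + 3267062 = 3267066)
W = -7733972 (W = 4*(-53*(-191)²) = 4*(-53*36481) = 4*(-1933493) = -7733972)
f/W = 3267066/(-7733972) = 3267066*(-1/7733972) = -1633533/3866986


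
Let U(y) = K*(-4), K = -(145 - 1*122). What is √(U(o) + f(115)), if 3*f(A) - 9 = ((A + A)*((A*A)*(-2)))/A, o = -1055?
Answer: I*√157845/3 ≈ 132.43*I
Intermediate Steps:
K = -23 (K = -(145 - 122) = -1*23 = -23)
U(y) = 92 (U(y) = -23*(-4) = 92)
f(A) = 3 - 4*A²/3 (f(A) = 3 + (((A + A)*((A*A)*(-2)))/A)/3 = 3 + (((2*A)*(A²*(-2)))/A)/3 = 3 + (((2*A)*(-2*A²))/A)/3 = 3 + ((-4*A³)/A)/3 = 3 + (-4*A²)/3 = 3 - 4*A²/3)
√(U(o) + f(115)) = √(92 + (3 - 4/3*115²)) = √(92 + (3 - 4/3*13225)) = √(92 + (3 - 52900/3)) = √(92 - 52891/3) = √(-52615/3) = I*√157845/3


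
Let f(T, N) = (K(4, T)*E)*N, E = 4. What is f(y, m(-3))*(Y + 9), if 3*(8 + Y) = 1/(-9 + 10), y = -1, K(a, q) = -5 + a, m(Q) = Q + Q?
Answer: 32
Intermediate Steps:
m(Q) = 2*Q
Y = -23/3 (Y = -8 + 1/(3*(-9 + 10)) = -8 + (⅓)/1 = -8 + (⅓)*1 = -8 + ⅓ = -23/3 ≈ -7.6667)
f(T, N) = -4*N (f(T, N) = ((-5 + 4)*4)*N = (-1*4)*N = -4*N)
f(y, m(-3))*(Y + 9) = (-8*(-3))*(-23/3 + 9) = -4*(-6)*(4/3) = 24*(4/3) = 32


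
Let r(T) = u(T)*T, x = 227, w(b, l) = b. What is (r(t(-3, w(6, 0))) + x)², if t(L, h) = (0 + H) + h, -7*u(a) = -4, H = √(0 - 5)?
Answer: 2601689/49 + 12904*I*√5/49 ≈ 53096.0 + 588.86*I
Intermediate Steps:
H = I*√5 (H = √(-5) = I*√5 ≈ 2.2361*I)
u(a) = 4/7 (u(a) = -⅐*(-4) = 4/7)
t(L, h) = h + I*√5 (t(L, h) = (0 + I*√5) + h = I*√5 + h = h + I*√5)
r(T) = 4*T/7
(r(t(-3, w(6, 0))) + x)² = (4*(6 + I*√5)/7 + 227)² = ((24/7 + 4*I*√5/7) + 227)² = (1613/7 + 4*I*√5/7)²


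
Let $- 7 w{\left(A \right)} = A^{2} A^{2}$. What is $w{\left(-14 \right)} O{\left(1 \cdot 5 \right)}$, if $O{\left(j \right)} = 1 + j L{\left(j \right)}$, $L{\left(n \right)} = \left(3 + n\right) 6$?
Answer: $-1322608$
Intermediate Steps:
$L{\left(n \right)} = 18 + 6 n$
$O{\left(j \right)} = 1 + j \left(18 + 6 j\right)$
$w{\left(A \right)} = - \frac{A^{4}}{7}$ ($w{\left(A \right)} = - \frac{A^{2} A^{2}}{7} = - \frac{A^{4}}{7}$)
$w{\left(-14 \right)} O{\left(1 \cdot 5 \right)} = - \frac{\left(-14\right)^{4}}{7} \left(1 + 6 \cdot 1 \cdot 5 \left(3 + 1 \cdot 5\right)\right) = \left(- \frac{1}{7}\right) 38416 \left(1 + 6 \cdot 5 \left(3 + 5\right)\right) = - 5488 \left(1 + 6 \cdot 5 \cdot 8\right) = - 5488 \left(1 + 240\right) = \left(-5488\right) 241 = -1322608$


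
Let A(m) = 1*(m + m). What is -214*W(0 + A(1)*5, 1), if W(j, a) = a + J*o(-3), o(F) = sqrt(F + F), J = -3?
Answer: -214 + 642*I*sqrt(6) ≈ -214.0 + 1572.6*I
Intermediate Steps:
A(m) = 2*m (A(m) = 1*(2*m) = 2*m)
o(F) = sqrt(2)*sqrt(F) (o(F) = sqrt(2*F) = sqrt(2)*sqrt(F))
W(j, a) = a - 3*I*sqrt(6) (W(j, a) = a - 3*sqrt(2)*sqrt(-3) = a - 3*sqrt(2)*I*sqrt(3) = a - 3*I*sqrt(6))
-214*W(0 + A(1)*5, 1) = -214*(1 - 3*I*sqrt(6)) = -214 + 642*I*sqrt(6)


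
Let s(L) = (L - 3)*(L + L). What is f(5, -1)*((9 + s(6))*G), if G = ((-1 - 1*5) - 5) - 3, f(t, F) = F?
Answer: 630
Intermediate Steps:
s(L) = 2*L*(-3 + L) (s(L) = (-3 + L)*(2*L) = 2*L*(-3 + L))
G = -14 (G = ((-1 - 5) - 5) - 3 = (-6 - 5) - 3 = -11 - 3 = -14)
f(5, -1)*((9 + s(6))*G) = -(9 + 2*6*(-3 + 6))*(-14) = -(9 + 2*6*3)*(-14) = -(9 + 36)*(-14) = -45*(-14) = -1*(-630) = 630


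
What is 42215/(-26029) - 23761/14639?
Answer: -1236460454/381038531 ≈ -3.2450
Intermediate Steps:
42215/(-26029) - 23761/14639 = 42215*(-1/26029) - 23761*1/14639 = -42215/26029 - 23761/14639 = -1236460454/381038531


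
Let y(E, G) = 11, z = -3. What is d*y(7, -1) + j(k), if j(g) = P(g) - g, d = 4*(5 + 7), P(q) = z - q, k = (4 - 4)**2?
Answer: 525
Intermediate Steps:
k = 0 (k = 0**2 = 0)
P(q) = -3 - q
d = 48 (d = 4*12 = 48)
j(g) = -3 - 2*g (j(g) = (-3 - g) - g = -3 - 2*g)
d*y(7, -1) + j(k) = 48*11 + (-3 - 2*0) = 528 + (-3 + 0) = 528 - 3 = 525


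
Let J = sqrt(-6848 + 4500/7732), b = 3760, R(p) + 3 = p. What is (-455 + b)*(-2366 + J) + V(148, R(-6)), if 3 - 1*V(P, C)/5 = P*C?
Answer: -7812955 + 3305*I*sqrt(25585302047)/1933 ≈ -7.813e+6 + 2.7349e+5*I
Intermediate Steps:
R(p) = -3 + p
V(P, C) = 15 - 5*C*P (V(P, C) = 15 - 5*P*C = 15 - 5*C*P)
J = I*sqrt(25585302047)/1933 (J = sqrt(-6848 + 4500*(1/7732)) = sqrt(-6848 + 1125/1933) = sqrt(-13236059/1933) = I*sqrt(25585302047)/1933 ≈ 82.749*I)
(-455 + b)*(-2366 + J) + V(148, R(-6)) = (-455 + 3760)*(-2366 + I*sqrt(25585302047)/1933) + (15 - 5*(-3 - 6)*148) = 3305*(-2366 + I*sqrt(25585302047)/1933) + (15 - 5*(-9)*148) = (-7819630 + 3305*I*sqrt(25585302047)/1933) + (15 + 6660) = (-7819630 + 3305*I*sqrt(25585302047)/1933) + 6675 = -7812955 + 3305*I*sqrt(25585302047)/1933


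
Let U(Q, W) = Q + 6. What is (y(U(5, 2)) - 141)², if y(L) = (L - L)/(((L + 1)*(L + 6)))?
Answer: 19881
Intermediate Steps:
U(Q, W) = 6 + Q
y(L) = 0 (y(L) = 0/(((1 + L)*(6 + L))) = 0*(1/((1 + L)*(6 + L))) = 0)
(y(U(5, 2)) - 141)² = (0 - 141)² = (-141)² = 19881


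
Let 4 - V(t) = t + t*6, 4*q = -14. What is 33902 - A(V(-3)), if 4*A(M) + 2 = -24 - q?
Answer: 271261/8 ≈ 33908.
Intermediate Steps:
q = -7/2 (q = (¼)*(-14) = -7/2 ≈ -3.5000)
V(t) = 4 - 7*t (V(t) = 4 - (t + t*6) = 4 - (t + 6*t) = 4 - 7*t)
A(M) = -45/8 (A(M) = -½ + (-24 - 1*(-7/2))/4 = -½ + (-24 + 7/2)/4 = -½ + (¼)*(-41/2) = -½ - 41/8 = -45/8)
33902 - A(V(-3)) = 33902 - 1*(-45/8) = 33902 + 45/8 = 271261/8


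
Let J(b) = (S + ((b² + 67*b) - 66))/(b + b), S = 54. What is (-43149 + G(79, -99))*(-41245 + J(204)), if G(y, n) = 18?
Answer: 30142616922/17 ≈ 1.7731e+9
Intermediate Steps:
J(b) = (-12 + b² + 67*b)/(2*b) (J(b) = (54 + ((b² + 67*b) - 66))/(b + b) = (54 + (-66 + b² + 67*b))/((2*b)) = (-12 + b² + 67*b)*(1/(2*b)) = (-12 + b² + 67*b)/(2*b))
(-43149 + G(79, -99))*(-41245 + J(204)) = (-43149 + 18)*(-41245 + (½)*(-12 + 204*(67 + 204))/204) = -43131*(-41245 + (½)*(1/204)*(-12 + 204*271)) = -43131*(-41245 + (½)*(1/204)*(-12 + 55284)) = -43131*(-41245 + (½)*(1/204)*55272) = -43131*(-41245 + 2303/17) = -43131*(-698862/17) = 30142616922/17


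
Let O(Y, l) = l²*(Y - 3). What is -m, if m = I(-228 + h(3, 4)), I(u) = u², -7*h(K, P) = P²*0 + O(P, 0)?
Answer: -51984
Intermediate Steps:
O(Y, l) = l²*(-3 + Y)
h(K, P) = 0 (h(K, P) = -(P²*0 + 0²*(-3 + P))/7 = -(0 + 0*(-3 + P))/7 = -(0 + 0)/7 = -⅐*0 = 0)
m = 51984 (m = (-228 + 0)² = (-228)² = 51984)
-m = -1*51984 = -51984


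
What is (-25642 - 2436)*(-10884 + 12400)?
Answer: -42566248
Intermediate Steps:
(-25642 - 2436)*(-10884 + 12400) = -28078*1516 = -42566248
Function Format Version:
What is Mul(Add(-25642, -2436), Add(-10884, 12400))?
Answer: -42566248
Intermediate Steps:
Mul(Add(-25642, -2436), Add(-10884, 12400)) = Mul(-28078, 1516) = -42566248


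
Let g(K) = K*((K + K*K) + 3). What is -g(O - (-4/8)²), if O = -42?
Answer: 4720677/64 ≈ 73761.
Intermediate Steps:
g(K) = K*(3 + K + K²) (g(K) = K*((K + K²) + 3) = K*(3 + K + K²))
-g(O - (-4/8)²) = -(-42 - (-4/8)²)*(3 + (-42 - (-4/8)²) + (-42 - (-4/8)²)²) = -(-42 - (-4*⅛)²)*(3 + (-42 - (-4*⅛)²) + (-42 - (-4*⅛)²)²) = -(-42 - (-½)²)*(3 + (-42 - (-½)²) + (-42 - (-½)²)²) = -(-42 - 1*¼)*(3 + (-42 - 1*¼) + (-42 - 1*¼)²) = -(-42 - ¼)*(3 + (-42 - ¼) + (-42 - ¼)²) = -(-169)*(3 - 169/4 + (-169/4)²)/4 = -(-169)*(3 - 169/4 + 28561/16)/4 = -(-169)*27933/(4*16) = -1*(-4720677/64) = 4720677/64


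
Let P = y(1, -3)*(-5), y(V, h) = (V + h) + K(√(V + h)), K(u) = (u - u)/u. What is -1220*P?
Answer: -12200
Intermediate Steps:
K(u) = 0 (K(u) = 0/u = 0)
y(V, h) = V + h (y(V, h) = (V + h) + 0 = V + h)
P = 10 (P = (1 - 3)*(-5) = -2*(-5) = 10)
-1220*P = -1220*10 = -61*200 = -12200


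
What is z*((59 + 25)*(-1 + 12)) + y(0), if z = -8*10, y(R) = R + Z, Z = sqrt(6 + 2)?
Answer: -73920 + 2*sqrt(2) ≈ -73917.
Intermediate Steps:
Z = 2*sqrt(2) (Z = sqrt(8) = 2*sqrt(2) ≈ 2.8284)
y(R) = R + 2*sqrt(2)
z = -80
z*((59 + 25)*(-1 + 12)) + y(0) = -80*(59 + 25)*(-1 + 12) + (0 + 2*sqrt(2)) = -6720*11 + 2*sqrt(2) = -80*924 + 2*sqrt(2) = -73920 + 2*sqrt(2)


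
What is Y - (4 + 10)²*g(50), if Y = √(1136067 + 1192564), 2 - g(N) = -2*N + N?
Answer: -10192 + √2328631 ≈ -8666.0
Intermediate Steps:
g(N) = 2 + N (g(N) = 2 - (-2*N + N) = 2 - (-1)*N = 2 + N)
Y = √2328631 ≈ 1526.0
Y - (4 + 10)²*g(50) = √2328631 - (4 + 10)²*(2 + 50) = √2328631 - 14²*52 = √2328631 - 196*52 = √2328631 - 1*10192 = √2328631 - 10192 = -10192 + √2328631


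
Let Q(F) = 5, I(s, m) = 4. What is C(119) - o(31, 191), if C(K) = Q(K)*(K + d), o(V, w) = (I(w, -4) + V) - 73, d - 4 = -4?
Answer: 633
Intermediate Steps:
d = 0 (d = 4 - 4 = 0)
o(V, w) = -69 + V (o(V, w) = (4 + V) - 73 = -69 + V)
C(K) = 5*K (C(K) = 5*(K + 0) = 5*K)
C(119) - o(31, 191) = 5*119 - (-69 + 31) = 595 - 1*(-38) = 595 + 38 = 633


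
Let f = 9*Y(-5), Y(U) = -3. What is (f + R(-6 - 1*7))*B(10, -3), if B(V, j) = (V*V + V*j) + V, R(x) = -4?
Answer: -2480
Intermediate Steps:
f = -27 (f = 9*(-3) = -27)
B(V, j) = V + V**2 + V*j (B(V, j) = (V**2 + V*j) + V = V + V**2 + V*j)
(f + R(-6 - 1*7))*B(10, -3) = (-27 - 4)*(10*(1 + 10 - 3)) = -310*8 = -31*80 = -2480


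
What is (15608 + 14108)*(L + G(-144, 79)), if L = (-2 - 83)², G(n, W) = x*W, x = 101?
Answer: 451802064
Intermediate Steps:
G(n, W) = 101*W
L = 7225 (L = (-85)² = 7225)
(15608 + 14108)*(L + G(-144, 79)) = (15608 + 14108)*(7225 + 101*79) = 29716*(7225 + 7979) = 29716*15204 = 451802064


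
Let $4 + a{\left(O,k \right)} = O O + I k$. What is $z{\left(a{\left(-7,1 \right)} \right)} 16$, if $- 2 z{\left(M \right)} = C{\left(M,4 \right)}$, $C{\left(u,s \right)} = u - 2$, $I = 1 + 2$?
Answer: $-368$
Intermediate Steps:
$I = 3$
$C{\left(u,s \right)} = -2 + u$
$a{\left(O,k \right)} = -4 + O^{2} + 3 k$ ($a{\left(O,k \right)} = -4 + \left(O O + 3 k\right) = -4 + \left(O^{2} + 3 k\right) = -4 + O^{2} + 3 k$)
$z{\left(M \right)} = 1 - \frac{M}{2}$ ($z{\left(M \right)} = - \frac{-2 + M}{2} = 1 - \frac{M}{2}$)
$z{\left(a{\left(-7,1 \right)} \right)} 16 = \left(1 - \frac{-4 + \left(-7\right)^{2} + 3 \cdot 1}{2}\right) 16 = \left(1 - \frac{-4 + 49 + 3}{2}\right) 16 = \left(1 - 24\right) 16 = \left(-23\right) 16 = -368$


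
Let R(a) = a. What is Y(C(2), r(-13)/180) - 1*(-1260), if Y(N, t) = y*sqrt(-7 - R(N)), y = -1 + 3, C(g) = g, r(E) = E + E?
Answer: 1260 + 6*I ≈ 1260.0 + 6.0*I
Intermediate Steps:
r(E) = 2*E
y = 2
Y(N, t) = 2*sqrt(-7 - N)
Y(C(2), r(-13)/180) - 1*(-1260) = 2*sqrt(-7 - 1*2) - 1*(-1260) = 2*sqrt(-7 - 2) + 1260 = 2*sqrt(-9) + 1260 = 2*(3*I) + 1260 = 6*I + 1260 = 1260 + 6*I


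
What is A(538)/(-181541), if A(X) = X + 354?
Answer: -892/181541 ≈ -0.0049135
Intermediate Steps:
A(X) = 354 + X
A(538)/(-181541) = (354 + 538)/(-181541) = 892*(-1/181541) = -892/181541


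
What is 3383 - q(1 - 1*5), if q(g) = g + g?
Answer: 3391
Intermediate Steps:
q(g) = 2*g
3383 - q(1 - 1*5) = 3383 - 2*(1 - 1*5) = 3383 - 2*(1 - 5) = 3383 - 2*(-4) = 3383 - 1*(-8) = 3383 + 8 = 3391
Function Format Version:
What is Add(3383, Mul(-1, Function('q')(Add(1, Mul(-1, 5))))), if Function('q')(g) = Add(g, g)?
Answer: 3391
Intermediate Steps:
Function('q')(g) = Mul(2, g)
Add(3383, Mul(-1, Function('q')(Add(1, Mul(-1, 5))))) = Add(3383, Mul(-1, Mul(2, Add(1, Mul(-1, 5))))) = Add(3383, Mul(-1, Mul(2, Add(1, -5)))) = Add(3383, Mul(-1, Mul(2, -4))) = Add(3383, Mul(-1, -8)) = Add(3383, 8) = 3391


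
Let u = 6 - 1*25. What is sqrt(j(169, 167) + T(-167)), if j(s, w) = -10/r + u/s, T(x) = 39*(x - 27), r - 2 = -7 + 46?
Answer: I*sqrt(2149518603)/533 ≈ 86.985*I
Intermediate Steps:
u = -19 (u = 6 - 25 = -19)
r = 41 (r = 2 + (-7 + 46) = 2 + 39 = 41)
T(x) = -1053 + 39*x (T(x) = 39*(-27 + x) = -1053 + 39*x)
j(s, w) = -10/41 - 19/s
sqrt(j(169, 167) + T(-167)) = sqrt((-10/41 - 19/169) + (-1053 + 39*(-167))) = sqrt((-10/41 - 19*1/169) + (-1053 - 6513)) = sqrt((-10/41 - 19/169) - 7566) = sqrt(-2469/6929 - 7566) = sqrt(-52427283/6929) = I*sqrt(2149518603)/533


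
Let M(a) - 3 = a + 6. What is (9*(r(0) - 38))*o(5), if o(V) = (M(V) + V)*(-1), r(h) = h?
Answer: 6498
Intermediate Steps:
M(a) = 9 + a (M(a) = 3 + (a + 6) = 3 + (6 + a) = 9 + a)
o(V) = -9 - 2*V (o(V) = ((9 + V) + V)*(-1) = (9 + 2*V)*(-1) = -9 - 2*V)
(9*(r(0) - 38))*o(5) = (9*(0 - 38))*(-9 - 2*5) = (9*(-38))*(-9 - 10) = -342*(-19) = 6498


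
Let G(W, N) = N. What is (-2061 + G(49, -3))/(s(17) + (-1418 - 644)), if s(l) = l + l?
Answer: 172/169 ≈ 1.0178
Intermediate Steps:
s(l) = 2*l
(-2061 + G(49, -3))/(s(17) + (-1418 - 644)) = (-2061 - 3)/(2*17 + (-1418 - 644)) = -2064/(34 - 2062) = -2064/(-2028) = -2064*(-1/2028) = 172/169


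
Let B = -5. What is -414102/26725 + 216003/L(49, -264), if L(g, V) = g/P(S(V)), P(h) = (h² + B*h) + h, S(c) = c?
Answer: 408428647450602/1309525 ≈ 3.1189e+8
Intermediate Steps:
P(h) = h² - 4*h (P(h) = (h² - 5*h) + h = h² - 4*h)
L(g, V) = g/(V*(-4 + V)) (L(g, V) = g/((V*(-4 + V))) = g*(1/(V*(-4 + V))) = g/(V*(-4 + V)))
-414102/26725 + 216003/L(49, -264) = -414102/26725 + 216003/((49/(-264*(-4 - 264)))) = -414102*1/26725 + 216003/((49*(-1/264)/(-268))) = -414102/26725 + 216003/((49*(-1/264)*(-1/268))) = -414102/26725 + 216003/(49/70752) = -414102/26725 + 216003*(70752/49) = -414102/26725 + 15282644256/49 = 408428647450602/1309525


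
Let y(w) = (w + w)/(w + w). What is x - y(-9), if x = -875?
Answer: -876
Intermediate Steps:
y(w) = 1 (y(w) = (2*w)/((2*w)) = (2*w)*(1/(2*w)) = 1)
x - y(-9) = -875 - 1*1 = -875 - 1 = -876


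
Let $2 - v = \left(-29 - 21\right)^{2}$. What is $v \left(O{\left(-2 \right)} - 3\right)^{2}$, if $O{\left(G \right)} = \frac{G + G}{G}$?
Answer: $-2498$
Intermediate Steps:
$O{\left(G \right)} = 2$ ($O{\left(G \right)} = \frac{2 G}{G} = 2$)
$v = -2498$ ($v = 2 - \left(-29 - 21\right)^{2} = 2 - \left(-50\right)^{2} = 2 - 2500 = -2498$)
$v \left(O{\left(-2 \right)} - 3\right)^{2} = - 2498 \left(2 - 3\right)^{2} = - 2498 \left(-1\right)^{2} = \left(-2498\right) 1 = -2498$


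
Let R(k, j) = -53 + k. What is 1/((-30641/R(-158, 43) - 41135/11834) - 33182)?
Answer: -2496974/82500665159 ≈ -3.0266e-5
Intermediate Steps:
1/((-30641/R(-158, 43) - 41135/11834) - 33182) = 1/((-30641/(-53 - 158) - 41135/11834) - 33182) = 1/((-30641/(-211) - 41135*1/11834) - 33182) = 1/((-30641*(-1/211) - 41135/11834) - 33182) = 1/((30641/211 - 41135/11834) - 33182) = 1/(353926109/2496974 - 33182) = 1/(-82500665159/2496974) = -2496974/82500665159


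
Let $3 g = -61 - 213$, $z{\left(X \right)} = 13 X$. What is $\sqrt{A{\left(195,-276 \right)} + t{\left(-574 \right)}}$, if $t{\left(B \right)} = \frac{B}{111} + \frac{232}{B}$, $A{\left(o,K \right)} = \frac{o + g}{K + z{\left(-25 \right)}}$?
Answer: $\frac{i \sqrt{234110588235979}}{6382019} \approx 2.3975 i$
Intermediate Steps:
$g = - \frac{274}{3}$ ($g = \frac{-61 - 213}{3} = \frac{1}{3} \left(-274\right) = - \frac{274}{3} \approx -91.333$)
$A{\left(o,K \right)} = \frac{- \frac{274}{3} + o}{-325 + K}$ ($A{\left(o,K \right)} = \frac{o - \frac{274}{3}}{K + 13 \left(-25\right)} = \frac{- \frac{274}{3} + o}{K - 325} = \frac{- \frac{274}{3} + o}{-325 + K}$)
$t{\left(B \right)} = \frac{232}{B} + \frac{B}{111}$ ($t{\left(B \right)} = B \frac{1}{111} + \frac{232}{B} = \frac{B}{111} + \frac{232}{B} = \frac{232}{B} + \frac{B}{111}$)
$\sqrt{A{\left(195,-276 \right)} + t{\left(-574 \right)}} = \sqrt{\frac{- \frac{274}{3} + 195}{-325 - 276} + \left(\frac{232}{-574} + \frac{1}{111} \left(-574\right)\right)} = \sqrt{\frac{1}{-601} \cdot \frac{311}{3} + \left(232 \left(- \frac{1}{574}\right) - \frac{574}{111}\right)} = \sqrt{\left(- \frac{1}{601}\right) \frac{311}{3} - \frac{177614}{31857}} = \sqrt{- \frac{311}{1803} - \frac{177614}{31857}} = \sqrt{- \frac{36682841}{6382019}} = \frac{i \sqrt{234110588235979}}{6382019}$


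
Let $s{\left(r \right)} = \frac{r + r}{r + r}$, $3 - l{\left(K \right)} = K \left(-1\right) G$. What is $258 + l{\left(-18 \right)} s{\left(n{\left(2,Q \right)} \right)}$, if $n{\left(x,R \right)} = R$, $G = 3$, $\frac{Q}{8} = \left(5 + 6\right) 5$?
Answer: $207$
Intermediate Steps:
$Q = 440$ ($Q = 8 \left(5 + 6\right) 5 = 8 \cdot 11 \cdot 5 = 8 \cdot 55 = 440$)
$l{\left(K \right)} = 3 + 3 K$ ($l{\left(K \right)} = 3 - K \left(-1\right) 3 = 3 - - K 3 = 3 - - 3 K = 3 + 3 K$)
$s{\left(r \right)} = 1$ ($s{\left(r \right)} = \frac{2 r}{2 r} = 2 r \frac{1}{2 r} = 1$)
$258 + l{\left(-18 \right)} s{\left(n{\left(2,Q \right)} \right)} = 258 + \left(3 + 3 \left(-18\right)\right) 1 = 258 + \left(3 - 54\right) 1 = 258 - 51 = 207$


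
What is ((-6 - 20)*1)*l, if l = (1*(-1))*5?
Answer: 130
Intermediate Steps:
l = -5 (l = -1*5 = -5)
((-6 - 20)*1)*l = ((-6 - 20)*1)*(-5) = -26*1*(-5) = -26*(-5) = 130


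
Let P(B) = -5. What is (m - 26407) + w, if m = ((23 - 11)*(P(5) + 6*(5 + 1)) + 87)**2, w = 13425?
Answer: 197699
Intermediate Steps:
m = 210681 (m = ((23 - 11)*(-5 + 6*(5 + 1)) + 87)**2 = (12*(-5 + 6*6) + 87)**2 = (12*(-5 + 36) + 87)**2 = (12*31 + 87)**2 = (372 + 87)**2 = 459**2 = 210681)
(m - 26407) + w = (210681 - 26407) + 13425 = 184274 + 13425 = 197699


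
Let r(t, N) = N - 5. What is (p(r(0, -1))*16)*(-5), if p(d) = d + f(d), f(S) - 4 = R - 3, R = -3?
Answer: 640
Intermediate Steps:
r(t, N) = -5 + N
f(S) = -2 (f(S) = 4 + (-3 - 3) = 4 - 6 = -2)
p(d) = -2 + d (p(d) = d - 2 = -2 + d)
(p(r(0, -1))*16)*(-5) = ((-2 + (-5 - 1))*16)*(-5) = ((-2 - 6)*16)*(-5) = -8*16*(-5) = -128*(-5) = 640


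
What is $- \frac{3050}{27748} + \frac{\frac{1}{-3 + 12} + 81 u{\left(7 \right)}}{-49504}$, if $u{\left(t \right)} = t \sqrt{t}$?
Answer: $- \frac{48532591}{441526176} - \frac{81 \sqrt{7}}{7072} \approx -0.14022$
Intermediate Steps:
$u{\left(t \right)} = t^{\frac{3}{2}}$
$- \frac{3050}{27748} + \frac{\frac{1}{-3 + 12} + 81 u{\left(7 \right)}}{-49504} = - \frac{3050}{27748} + \frac{\frac{1}{-3 + 12} + 81 \cdot 7^{\frac{3}{2}}}{-49504} = \left(-3050\right) \frac{1}{27748} + \left(\frac{1}{9} + 81 \cdot 7 \sqrt{7}\right) \left(- \frac{1}{49504}\right) = - \frac{1525}{13874} + \left(\frac{1}{9} + 567 \sqrt{7}\right) \left(- \frac{1}{49504}\right) = - \frac{1525}{13874} - \left(\frac{1}{445536} + \frac{81 \sqrt{7}}{7072}\right) = - \frac{48532591}{441526176} - \frac{81 \sqrt{7}}{7072}$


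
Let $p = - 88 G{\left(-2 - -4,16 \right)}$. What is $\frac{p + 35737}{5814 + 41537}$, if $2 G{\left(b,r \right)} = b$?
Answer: $\frac{35649}{47351} \approx 0.75287$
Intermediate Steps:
$G{\left(b,r \right)} = \frac{b}{2}$
$p = -88$ ($p = - 88 \frac{-2 - -4}{2} = - 88 \frac{-2 + 4}{2} = - 88 \cdot \frac{1}{2} \cdot 2 = \left(-88\right) 1 = -88$)
$\frac{p + 35737}{5814 + 41537} = \frac{-88 + 35737}{5814 + 41537} = \frac{35649}{47351}$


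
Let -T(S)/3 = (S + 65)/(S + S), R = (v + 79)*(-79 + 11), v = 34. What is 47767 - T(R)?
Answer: 734106113/15368 ≈ 47769.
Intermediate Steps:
R = -7684 (R = (34 + 79)*(-79 + 11) = 113*(-68) = -7684)
T(S) = -3*(65 + S)/(2*S) (T(S) = -3*(S + 65)/(S + S) = -3*(65 + S)/(2*S))
47767 - T(R) = 47767 - 3*(-65 - 1*(-7684))/(2*(-7684)) = 47767 - 3*(-1)*(-65 + 7684)/(2*7684) = 47767 - 3*(-1)*7619/(2*7684) = 47767 - 1*(-22857/15368) = 47767 + 22857/15368 = 734106113/15368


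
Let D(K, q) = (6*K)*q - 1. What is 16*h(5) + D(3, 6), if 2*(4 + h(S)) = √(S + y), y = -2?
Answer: 43 + 8*√3 ≈ 56.856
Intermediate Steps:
D(K, q) = -1 + 6*K*q (D(K, q) = 6*K*q - 1 = -1 + 6*K*q)
h(S) = -4 + √(-2 + S)/2 (h(S) = -4 + √(S - 2)/2 = -4 + √(-2 + S)/2)
16*h(5) + D(3, 6) = 16*(-4 + √(-2 + 5)/2) + (-1 + 6*3*6) = 16*(-4 + √3/2) + (-1 + 108) = (-64 + 8*√3) + 107 = 43 + 8*√3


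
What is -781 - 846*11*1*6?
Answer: -56617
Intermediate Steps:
-781 - 846*11*1*6 = -781 - 9306*6 = -781 - 846*66 = -781 - 55836 = -56617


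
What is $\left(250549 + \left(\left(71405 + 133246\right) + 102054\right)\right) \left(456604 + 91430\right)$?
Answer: $305394138636$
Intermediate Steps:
$\left(250549 + \left(\left(71405 + 133246\right) + 102054\right)\right) \left(456604 + 91430\right) = \left(250549 + \left(204651 + 102054\right)\right) 548034 = \left(250549 + 306705\right) 548034 = 557254 \cdot 548034 = 305394138636$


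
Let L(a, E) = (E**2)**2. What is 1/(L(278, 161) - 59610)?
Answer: 1/671838631 ≈ 1.4885e-9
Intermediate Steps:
L(a, E) = E**4
1/(L(278, 161) - 59610) = 1/(161**4 - 59610) = 1/(671898241 - 59610) = 1/671838631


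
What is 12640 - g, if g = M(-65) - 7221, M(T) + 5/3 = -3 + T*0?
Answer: 59597/3 ≈ 19866.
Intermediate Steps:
M(T) = -14/3 (M(T) = -5/3 + (-3 + T*0) = -5/3 + (-3 + 0) = -5/3 - 3 = -14/3)
g = -21677/3 (g = -14/3 - 7221 = -21677/3 ≈ -7225.7)
12640 - g = 12640 - 1*(-21677/3) = 12640 + 21677/3 = 59597/3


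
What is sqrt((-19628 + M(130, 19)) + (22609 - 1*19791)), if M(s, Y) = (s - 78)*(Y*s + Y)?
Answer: sqrt(112618) ≈ 335.59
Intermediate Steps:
M(s, Y) = (-78 + s)*(Y + Y*s)
sqrt((-19628 + M(130, 19)) + (22609 - 1*19791)) = sqrt((-19628 + 19*(-78 + 130**2 - 77*130)) + (22609 - 1*19791)) = sqrt((-19628 + 19*(-78 + 16900 - 10010)) + (22609 - 19791)) = sqrt((-19628 + 19*6812) + 2818) = sqrt((-19628 + 129428) + 2818) = sqrt(109800 + 2818) = sqrt(112618)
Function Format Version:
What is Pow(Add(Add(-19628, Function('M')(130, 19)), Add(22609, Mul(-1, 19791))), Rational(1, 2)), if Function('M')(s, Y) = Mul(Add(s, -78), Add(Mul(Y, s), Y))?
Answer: Pow(112618, Rational(1, 2)) ≈ 335.59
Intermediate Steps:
Function('M')(s, Y) = Mul(Add(-78, s), Add(Y, Mul(Y, s)))
Pow(Add(Add(-19628, Function('M')(130, 19)), Add(22609, Mul(-1, 19791))), Rational(1, 2)) = Pow(Add(Add(-19628, Mul(19, Add(-78, Pow(130, 2), Mul(-77, 130)))), Add(22609, Mul(-1, 19791))), Rational(1, 2)) = Pow(Add(Add(-19628, Mul(19, Add(-78, 16900, -10010))), Add(22609, -19791)), Rational(1, 2)) = Pow(Add(Add(-19628, Mul(19, 6812)), 2818), Rational(1, 2)) = Pow(Add(Add(-19628, 129428), 2818), Rational(1, 2)) = Pow(Add(109800, 2818), Rational(1, 2)) = Pow(112618, Rational(1, 2))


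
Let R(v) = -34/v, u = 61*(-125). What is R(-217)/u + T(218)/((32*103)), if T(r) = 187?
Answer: 309302811/5453644000 ≈ 0.056715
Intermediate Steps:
u = -7625
R(-217)/u + T(218)/((32*103)) = -34/(-217)/(-7625) + 187/((32*103)) = -34*(-1/217)*(-1/7625) + 187/3296 = (34/217)*(-1/7625) + 187*(1/3296) = -34/1654625 + 187/3296 = 309302811/5453644000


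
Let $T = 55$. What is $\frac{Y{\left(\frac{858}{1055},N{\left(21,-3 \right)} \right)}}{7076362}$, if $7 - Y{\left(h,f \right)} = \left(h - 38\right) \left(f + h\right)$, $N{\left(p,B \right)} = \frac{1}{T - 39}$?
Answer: $\frac{44039091}{7876167815050} \approx 5.5914 \cdot 10^{-6}$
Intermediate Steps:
$N{\left(p,B \right)} = \frac{1}{16}$ ($N{\left(p,B \right)} = \frac{1}{55 - 39} = \frac{1}{16}$)
$Y{\left(h,f \right)} = 7 - \left(-38 + h\right) \left(f + h\right)$ ($Y{\left(h,f \right)} = 7 - \left(h - 38\right) \left(f + h\right) = 7 - \left(-38 + h\right) \left(f + h\right)$)
$\frac{Y{\left(\frac{858}{1055},N{\left(21,-3 \right)} \right)}}{7076362} = \frac{7 - \left(\frac{858}{1055}\right)^{2} + 38 \cdot \frac{1}{16} + 38 \cdot \frac{858}{1055} - \frac{858 \cdot \frac{1}{1055}}{16}}{7076362} = \left(7 - \left(858 \cdot \frac{1}{1055}\right)^{2} + \frac{19}{8} + 38 \cdot 858 \cdot \frac{1}{1055} - \frac{858 \cdot \frac{1}{1055}}{16}\right) \frac{1}{7076362} = \left(7 - \left(\frac{858}{1055}\right)^{2} + \frac{19}{8} + 38 \cdot \frac{858}{1055} - \frac{1}{16} \cdot \frac{858}{1055}\right) \frac{1}{7076362} = \left(7 - \frac{736164}{1113025} + \frac{19}{8} + \frac{32604}{1055} - \frac{429}{8440}\right) \frac{1}{7076362} = \frac{44039091}{1113025} \cdot \frac{1}{7076362} = \frac{44039091}{7876167815050}$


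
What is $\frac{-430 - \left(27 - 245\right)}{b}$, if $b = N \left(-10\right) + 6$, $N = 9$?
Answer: $\frac{53}{21} \approx 2.5238$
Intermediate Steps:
$b = -84$ ($b = 9 \left(-10\right) + 6 = -90 + 6 = -84$)
$\frac{-430 - \left(27 - 245\right)}{b} = \frac{-430 - \left(27 - 245\right)}{-84} = \left(-430 - -218\right) \left(- \frac{1}{84}\right) = \left(-430 + 218\right) \left(- \frac{1}{84}\right) = \left(-212\right) \left(- \frac{1}{84}\right) = \frac{53}{21}$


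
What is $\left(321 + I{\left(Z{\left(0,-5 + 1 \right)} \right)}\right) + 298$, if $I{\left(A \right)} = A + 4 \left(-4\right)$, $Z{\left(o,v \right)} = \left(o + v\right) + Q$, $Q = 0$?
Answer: $599$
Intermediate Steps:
$Z{\left(o,v \right)} = o + v$ ($Z{\left(o,v \right)} = \left(o + v\right) + 0 = o + v$)
$I{\left(A \right)} = -16 + A$ ($I{\left(A \right)} = A - 16 = -16 + A$)
$\left(321 + I{\left(Z{\left(0,-5 + 1 \right)} \right)}\right) + 298 = \left(321 + \left(-16 + \left(0 + \left(-5 + 1\right)\right)\right)\right) + 298 = \left(321 + \left(-16 + \left(0 - 4\right)\right)\right) + 298 = \left(321 - 20\right) + 298 = 301 + 298 = 599$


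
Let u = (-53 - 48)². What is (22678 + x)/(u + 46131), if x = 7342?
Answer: 7505/14083 ≈ 0.53291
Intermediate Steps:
u = 10201 (u = (-101)² = 10201)
(22678 + x)/(u + 46131) = (22678 + 7342)/(10201 + 46131) = 30020/56332 = 30020*(1/56332) = 7505/14083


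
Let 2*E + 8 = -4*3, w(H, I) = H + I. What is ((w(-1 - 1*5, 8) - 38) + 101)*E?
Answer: -650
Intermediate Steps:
E = -10 (E = -4 + (-4*3)/2 = -4 + (½)*(-12) = -4 - 6 = -10)
((w(-1 - 1*5, 8) - 38) + 101)*E = ((((-1 - 1*5) + 8) - 38) + 101)*(-10) = ((((-1 - 5) + 8) - 38) + 101)*(-10) = (((-6 + 8) - 38) + 101)*(-10) = ((2 - 38) + 101)*(-10) = (-36 + 101)*(-10) = 65*(-10) = -650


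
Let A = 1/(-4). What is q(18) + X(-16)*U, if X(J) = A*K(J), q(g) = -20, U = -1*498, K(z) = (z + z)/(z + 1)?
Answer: 1228/5 ≈ 245.60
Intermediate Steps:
K(z) = 2*z/(1 + z) (K(z) = (2*z)/(1 + z) = 2*z/(1 + z))
U = -498
A = -1/4 ≈ -0.25000
X(J) = -J/(2*(1 + J))
q(18) + X(-16)*U = -20 - 1*(-16)/(2 + 2*(-16))*(-498) = -20 - 1*(-16)/(2 - 32)*(-498) = -20 - 1*(-16)/(-30)*(-498) = -20 - 1*(-16)*(-1/30)*(-498) = -20 - 8/15*(-498) = -20 + 1328/5 = 1228/5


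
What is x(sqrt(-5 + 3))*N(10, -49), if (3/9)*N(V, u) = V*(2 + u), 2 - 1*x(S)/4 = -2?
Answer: -22560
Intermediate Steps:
x(S) = 16 (x(S) = 8 - 4*(-2) = 8 + 8 = 16)
N(V, u) = 3*V*(2 + u) (N(V, u) = 3*(V*(2 + u)) = 3*V*(2 + u))
x(sqrt(-5 + 3))*N(10, -49) = 16*(3*10*(2 - 49)) = 16*(3*10*(-47)) = 16*(-1410) = -22560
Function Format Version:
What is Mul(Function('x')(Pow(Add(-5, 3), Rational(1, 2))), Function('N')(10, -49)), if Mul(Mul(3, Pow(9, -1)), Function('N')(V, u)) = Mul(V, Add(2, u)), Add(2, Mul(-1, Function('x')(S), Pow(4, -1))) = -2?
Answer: -22560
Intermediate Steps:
Function('x')(S) = 16 (Function('x')(S) = Add(8, Mul(-4, -2)) = Add(8, 8) = 16)
Function('N')(V, u) = Mul(3, V, Add(2, u)) (Function('N')(V, u) = Mul(3, Mul(V, Add(2, u))) = Mul(3, V, Add(2, u)))
Mul(Function('x')(Pow(Add(-5, 3), Rational(1, 2))), Function('N')(10, -49)) = Mul(16, Mul(3, 10, Add(2, -49))) = Mul(16, Mul(3, 10, -47)) = Mul(16, -1410) = -22560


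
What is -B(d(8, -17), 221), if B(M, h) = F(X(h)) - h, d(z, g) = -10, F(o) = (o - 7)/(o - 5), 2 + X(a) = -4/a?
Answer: 340778/1551 ≈ 219.72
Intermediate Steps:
X(a) = -2 - 4/a
F(o) = (-7 + o)/(-5 + o)
B(M, h) = -h + (-9 - 4/h)/(-7 - 4/h) (B(M, h) = (-7 + (-2 - 4/h))/(-5 + (-2 - 4/h)) - h = (-9 - 4/h)/(-7 - 4/h) - h = -h + (-9 - 4/h)/(-7 - 4/h))
-B(d(8, -17), 221) = -(4 - 7*221² + 5*221)/(4 + 7*221) = -(4 - 7*48841 + 1105)/(4 + 1547) = -(4 - 341887 + 1105)/1551 = -(-340778)/1551 = -1*(-340778/1551) = 340778/1551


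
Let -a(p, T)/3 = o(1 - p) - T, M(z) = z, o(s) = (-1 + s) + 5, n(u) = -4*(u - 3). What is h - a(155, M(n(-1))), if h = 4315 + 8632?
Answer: 12449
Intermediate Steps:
n(u) = 12 - 4*u (n(u) = -4*(-3 + u) = 12 - 4*u)
o(s) = 4 + s
a(p, T) = -15 + 3*T + 3*p (a(p, T) = -3*((4 + (1 - p)) - T) = -3*((5 - p) - T) = -3*(5 - T - p) = -15 + 3*T + 3*p)
h = 12947
h - a(155, M(n(-1))) = 12947 - (-15 + 3*(12 - 4*(-1)) + 3*155) = 12947 - (-15 + 3*(12 + 4) + 465) = 12947 - (-15 + 3*16 + 465) = 12947 - (-15 + 48 + 465) = 12947 - 1*498 = 12947 - 498 = 12449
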